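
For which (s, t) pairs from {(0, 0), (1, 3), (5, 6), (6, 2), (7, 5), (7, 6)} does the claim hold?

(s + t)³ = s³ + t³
(0, 0)

Testing each pair:
(0, 0): LHS = 0, RHS = 0 → holds
(1, 3): LHS = 64, RHS = 28 → fails
(5, 6): LHS = 1331, RHS = 341 → fails
(6, 2): LHS = 512, RHS = 224 → fails
(7, 5): LHS = 1728, RHS = 468 → fails
(7, 6): LHS = 2197, RHS = 559 → fails

1 of 6 pairs satisfies the claim.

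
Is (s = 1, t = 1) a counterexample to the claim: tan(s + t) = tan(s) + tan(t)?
Substituting s = 1, t = 1:
LHS = tan(1 + 1) = tan(2) ≈ -2.185
RHS = tan(1) + tan(1) = 2·tan(1) ≈ 3.115

Since LHS ≠ RHS, this pair disproves the claim.

Answer: Yes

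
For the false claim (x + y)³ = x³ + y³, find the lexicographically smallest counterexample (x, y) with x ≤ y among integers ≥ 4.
(x, y) = (4, 4)

Substituting (4, 4) into the claim:
LHS = (4 + 4)³ = 512
RHS = 4³ + 4³ = 128

Since LHS ≠ RHS, this pair disproves the claim, and no lexicographically smaller pair (x ≤ y, integers ≥ 4) does.

For instance (5, 9) is also a counterexample (LHS = 2744, RHS = 854), but it's lexicographically larger.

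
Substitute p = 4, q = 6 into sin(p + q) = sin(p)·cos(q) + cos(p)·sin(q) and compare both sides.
LHS = sin(4 + 6) = sin(10) ≈ -0.544
RHS = sin(4)·cos(6) + cos(4)·sin(6) = sin(4)·cos(6) + sin(6)·cos(4) ≈ -0.544

LHS = RHS: the two sides agree.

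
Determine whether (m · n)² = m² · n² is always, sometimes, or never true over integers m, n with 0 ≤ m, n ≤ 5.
Always true

The identity holds for every pair in the range. For instance at (m, n) = (3, 1): both sides equal 9.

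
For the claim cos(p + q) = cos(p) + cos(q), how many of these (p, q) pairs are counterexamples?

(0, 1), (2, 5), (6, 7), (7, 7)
4

Testing each pair:
(0, 1): LHS = cos(1) ≈ 0.5403, RHS = cos(1) + 1 ≈ 1.54 → counterexample
(2, 5): LHS = cos(7) ≈ 0.7539, RHS = cos(2) + cos(5) ≈ -0.1325 → counterexample
(6, 7): LHS = cos(13) ≈ 0.9074, RHS = cos(7) + cos(6) ≈ 1.714 → counterexample
(7, 7): LHS = cos(14) ≈ 0.1367, RHS = 2·cos(7) ≈ 1.508 → counterexample

That makes 4 counterexamples.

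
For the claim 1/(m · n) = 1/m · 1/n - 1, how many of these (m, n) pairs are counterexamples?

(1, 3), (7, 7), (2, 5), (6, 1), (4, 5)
5

Testing each pair:
(1, 3): LHS = 1/3, RHS = -2/3 → counterexample
(7, 7): LHS = 1/49, RHS = -48/49 → counterexample
(2, 5): LHS = 1/10, RHS = -9/10 → counterexample
(6, 1): LHS = 1/6, RHS = -5/6 → counterexample
(4, 5): LHS = 1/20, RHS = -19/20 → counterexample

That makes 5 counterexamples.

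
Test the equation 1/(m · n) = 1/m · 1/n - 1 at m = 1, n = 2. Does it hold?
Fails

Substituting m = 1, n = 2:

LHS = 1/(1 · 2) = 1/2
RHS = 1/1 · 1/2 - 1 = -1/2

LHS ≠ RHS, so the equation does not hold at this point.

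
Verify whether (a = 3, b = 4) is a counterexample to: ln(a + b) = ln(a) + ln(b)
Substituting a = 3, b = 4:
LHS = ln(3 + 4) = ln(7) ≈ 1.946
RHS = ln(3) + ln(4) ≈ 2.485

Since LHS ≠ RHS, this pair disproves the claim.

Answer: Yes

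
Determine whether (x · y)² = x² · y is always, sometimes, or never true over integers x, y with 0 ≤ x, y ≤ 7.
Sometimes true

It holds at (x, y) = (3, 0) (both sides equal 0), but fails at (x, y) = (2, 5) (LHS = 100, RHS = 20).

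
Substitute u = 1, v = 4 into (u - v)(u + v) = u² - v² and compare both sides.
LHS = (1 - 4)(1 + 4) = -15
RHS = 1² - 4² = -15

LHS = RHS: the two sides agree.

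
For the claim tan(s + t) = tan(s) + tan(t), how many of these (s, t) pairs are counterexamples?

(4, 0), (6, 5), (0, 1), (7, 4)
2

Testing each pair:
(4, 0): LHS = tan(4) ≈ 1.158, RHS = tan(4) ≈ 1.158 → satisfies claim
(6, 5): LHS = tan(11) ≈ -226, RHS = tan(5) + tan(6) ≈ -3.672 → counterexample
(0, 1): LHS = tan(1) ≈ 1.557, RHS = tan(1) ≈ 1.557 → satisfies claim
(7, 4): LHS = tan(11) ≈ -226, RHS = tan(7) + tan(4) ≈ 2.029 → counterexample

That makes 2 counterexamples.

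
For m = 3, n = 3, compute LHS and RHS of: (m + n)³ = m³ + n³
LHS = (3 + 3)³ = 216
RHS = 3³ + 3³ = 54

LHS ≠ RHS, so the equation does not hold here.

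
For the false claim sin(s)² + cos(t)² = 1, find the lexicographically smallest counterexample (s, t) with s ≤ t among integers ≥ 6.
(s, t) = (6, 7)

At (6, 6): both sides equal 1, so it holds there.

Substituting (6, 7) into the claim:
LHS = sin(6)² + cos(7)² ≈ 0.6464
RHS = 1

Since LHS ≠ RHS, this pair disproves the claim, and no lexicographically smaller pair (s ≤ t, integers ≥ 6) does.

For instance (10, 11) is also a counterexample (LHS = cos(11)² + sin(10)² ≈ 0.296, RHS = 1), but it's lexicographically larger.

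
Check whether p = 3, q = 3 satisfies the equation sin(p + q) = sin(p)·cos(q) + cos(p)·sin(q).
Holds

Substituting p = 3, q = 3:

LHS = sin(3 + 3) = sin(6) ≈ -0.2794
RHS = sin(3)·cos(3) + cos(3)·sin(3) = 2·sin(3)·cos(3) ≈ -0.2794

LHS = RHS, so the equation holds at this point.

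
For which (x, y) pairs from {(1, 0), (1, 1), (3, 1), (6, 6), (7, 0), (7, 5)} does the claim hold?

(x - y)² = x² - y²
Testing each pair:
(1, 0): LHS = 1, RHS = 1 → holds
(1, 1): LHS = 0, RHS = 0 → holds
(3, 1): LHS = 4, RHS = 8 → fails
(6, 6): LHS = 0, RHS = 0 → holds
(7, 0): LHS = 49, RHS = 49 → holds
(7, 5): LHS = 4, RHS = 24 → fails

4 of 6 pairs satisfy the claim.

Answer: (1, 0), (1, 1), (6, 6), (7, 0)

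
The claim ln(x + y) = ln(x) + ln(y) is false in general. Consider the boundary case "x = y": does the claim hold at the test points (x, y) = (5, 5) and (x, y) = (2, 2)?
At (5, 5): LHS = ln(10) ≈ 2.303 ≠ RHS = 2·ln(5) ≈ 3.219
At (2, 2): LHS = ln(4) ≈ 1.386, RHS = 2·ln(2) ≈ 1.386 → equal

Answer: Only at (2, 2)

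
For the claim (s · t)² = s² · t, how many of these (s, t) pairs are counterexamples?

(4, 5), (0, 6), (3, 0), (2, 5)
Testing each pair:
(4, 5): LHS = 400, RHS = 80 → counterexample
(0, 6): LHS = 0, RHS = 0 → satisfies claim
(3, 0): LHS = 0, RHS = 0 → satisfies claim
(2, 5): LHS = 100, RHS = 20 → counterexample

That makes 2 counterexamples.

Answer: 2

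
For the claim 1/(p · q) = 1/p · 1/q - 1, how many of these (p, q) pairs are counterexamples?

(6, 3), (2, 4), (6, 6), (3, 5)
4

Testing each pair:
(6, 3): LHS = 1/18, RHS = -17/18 → counterexample
(2, 4): LHS = 1/8, RHS = -7/8 → counterexample
(6, 6): LHS = 1/36, RHS = -35/36 → counterexample
(3, 5): LHS = 1/15, RHS = -14/15 → counterexample

That makes 4 counterexamples.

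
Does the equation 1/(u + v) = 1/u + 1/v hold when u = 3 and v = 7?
Fails

Substituting u = 3, v = 7:

LHS = 1/(3 + 7) = 1/10
RHS = 1/3 + 1/7 = 10/21

LHS ≠ RHS, so the equation does not hold at this point.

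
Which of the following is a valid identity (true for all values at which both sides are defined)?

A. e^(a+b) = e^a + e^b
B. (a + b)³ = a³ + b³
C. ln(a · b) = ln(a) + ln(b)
C

A: fails at (4, 6) — LHS = e^10 ≈ 22026.5, RHS = e^4 + e^6 ≈ 458.
B: fails at (2, 4) — LHS = 216, RHS = 72.
C: holds — e.g. at (1, 5), both sides equal ln(5) ≈ 1.609.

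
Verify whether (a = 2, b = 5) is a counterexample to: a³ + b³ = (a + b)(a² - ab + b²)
Substituting a = 2, b = 5:
LHS = 2³ + 5³ = 133
RHS = (2 + 5)(2² - 2·5 + 5²) = 133

The sides agree, so this pair does not disprove the claim.

Answer: No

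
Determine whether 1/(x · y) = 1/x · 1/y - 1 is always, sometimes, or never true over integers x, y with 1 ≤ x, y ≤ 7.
Never true

The claim fails for every pair in the range. For instance at (x, y) = (3, 5): LHS = 1/15, RHS = -14/15.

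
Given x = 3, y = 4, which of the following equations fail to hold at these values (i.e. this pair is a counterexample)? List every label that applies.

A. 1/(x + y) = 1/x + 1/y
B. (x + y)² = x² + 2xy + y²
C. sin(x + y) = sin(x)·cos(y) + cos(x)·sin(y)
A

Evaluating each claim at the given values:
A. LHS = 1/7, RHS = 7/12 → fails here (LHS ≠ RHS)
B. LHS = 49, RHS = 49 → holds here (LHS = RHS)
C. LHS = sin(7) ≈ 0.657, RHS = sin(3)·cos(4) + sin(4)·cos(3) ≈ 0.657 → holds here (LHS = RHS)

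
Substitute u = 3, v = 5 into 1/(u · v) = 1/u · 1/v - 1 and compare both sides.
LHS = 1/(3 · 5) = 1/15
RHS = 1/3 · 1/5 - 1 = -14/15

LHS ≠ RHS, so the equation does not hold here.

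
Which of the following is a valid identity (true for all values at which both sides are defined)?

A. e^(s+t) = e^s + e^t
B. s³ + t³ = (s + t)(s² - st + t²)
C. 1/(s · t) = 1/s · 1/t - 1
B

A: fails at (3, 5) — LHS = e^8 ≈ 2981, RHS = e^3 + e^5 ≈ 168.5.
B: holds — e.g. at (1, 4), both sides equal 65.
C: fails at (2, 5) — LHS = 1/10, RHS = -9/10.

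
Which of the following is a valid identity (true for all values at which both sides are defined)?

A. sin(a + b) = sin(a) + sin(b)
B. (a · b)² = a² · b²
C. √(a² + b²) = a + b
A: fails at (5, 5) — LHS = sin(10) ≈ -0.544, RHS = 2·sin(5) ≈ -1.918.
B: holds — e.g. at (1, 1), both sides equal 1.
C: fails at (1, 5) — LHS = √(26) ≈ 5.099, RHS = 6.

Answer: B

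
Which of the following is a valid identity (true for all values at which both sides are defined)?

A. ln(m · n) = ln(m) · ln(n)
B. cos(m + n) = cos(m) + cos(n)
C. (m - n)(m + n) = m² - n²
A: fails at (1, 2) — LHS = ln(2) ≈ 0.6931, RHS = 0.
B: fails at (1, 1) — LHS = cos(2) ≈ -0.4161, RHS = 2·cos(1) ≈ 1.081.
C: holds — e.g. at (3, 4), both sides equal -7.

Answer: C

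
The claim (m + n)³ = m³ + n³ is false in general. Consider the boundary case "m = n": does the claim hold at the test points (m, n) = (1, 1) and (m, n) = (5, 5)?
At (1, 1): LHS = 8 ≠ RHS = 2
At (5, 5): LHS = 1000 ≠ RHS = 250

Answer: No, fails at both test points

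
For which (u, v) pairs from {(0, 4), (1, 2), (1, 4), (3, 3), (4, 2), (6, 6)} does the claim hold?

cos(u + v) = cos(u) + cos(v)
Testing each pair:
(0, 4): LHS = cos(4) ≈ -0.6536, RHS = cos(4) + 1 ≈ 0.3464 → fails
(1, 2): LHS = cos(3) ≈ -0.99, RHS = cos(2) + cos(1) ≈ 0.1242 → fails
(1, 4): LHS = cos(5) ≈ 0.2837, RHS = cos(4) + cos(1) ≈ -0.1133 → fails
(3, 3): LHS = cos(6) ≈ 0.9602, RHS = 2·cos(3) ≈ -1.98 → fails
(4, 2): LHS = cos(6) ≈ 0.9602, RHS = cos(4) + cos(2) ≈ -1.07 → fails
(6, 6): LHS = cos(12) ≈ 0.8439, RHS = 2·cos(6) ≈ 1.92 → fails

No pair satisfies the claim.

Answer: None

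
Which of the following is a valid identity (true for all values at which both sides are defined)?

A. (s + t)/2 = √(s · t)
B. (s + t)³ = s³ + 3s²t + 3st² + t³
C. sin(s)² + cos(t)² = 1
B

A: fails at (2, 3) — LHS = 5/2, RHS = √(6) ≈ 2.449.
B: holds — e.g. at (3, 4), both sides equal 343.
C: fails at (1, 3) — LHS = sin(1)² + cos(3)² ≈ 1.688, RHS = 1.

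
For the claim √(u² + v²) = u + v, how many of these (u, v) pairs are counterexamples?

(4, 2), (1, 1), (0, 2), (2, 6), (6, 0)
Testing each pair:
(4, 2): LHS = 2·√(5) ≈ 4.472, RHS = 6 → counterexample
(1, 1): LHS = √(2) ≈ 1.414, RHS = 2 → counterexample
(0, 2): LHS = 2, RHS = 2 → satisfies claim
(2, 6): LHS = 2·√(10) ≈ 6.325, RHS = 8 → counterexample
(6, 0): LHS = 6, RHS = 6 → satisfies claim

That makes 3 counterexamples.

Answer: 3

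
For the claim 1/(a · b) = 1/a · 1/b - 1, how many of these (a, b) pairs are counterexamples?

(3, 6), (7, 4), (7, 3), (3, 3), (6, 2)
Testing each pair:
(3, 6): LHS = 1/18, RHS = -17/18 → counterexample
(7, 4): LHS = 1/28, RHS = -27/28 → counterexample
(7, 3): LHS = 1/21, RHS = -20/21 → counterexample
(3, 3): LHS = 1/9, RHS = -8/9 → counterexample
(6, 2): LHS = 1/12, RHS = -11/12 → counterexample

That makes 5 counterexamples.

Answer: 5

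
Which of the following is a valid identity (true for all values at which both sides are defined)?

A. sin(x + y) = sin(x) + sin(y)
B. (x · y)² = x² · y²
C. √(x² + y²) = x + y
B

A: fails at (3, 4) — LHS = sin(7) ≈ 0.657, RHS = sin(4) + sin(3) ≈ -0.6157.
B: holds — e.g. at (3, 4), both sides equal 144.
C: fails at (2, 2) — LHS = 2·√(2) ≈ 2.828, RHS = 4.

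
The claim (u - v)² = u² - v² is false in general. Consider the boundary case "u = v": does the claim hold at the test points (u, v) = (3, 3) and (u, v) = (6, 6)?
At (3, 3): LHS = 0, RHS = 0 → equal
At (6, 6): LHS = 0, RHS = 0 → equal

So the claim does hold at both of these boundary points, even though it is not an identity.

Answer: Yes, holds at both test points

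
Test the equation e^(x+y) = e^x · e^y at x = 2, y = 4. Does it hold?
Holds

Substituting x = 2, y = 4:

LHS = e^(2+4) = e^6 ≈ 403.4
RHS = e^2 · e^4 = e^6 ≈ 403.4

LHS = RHS, so the equation holds at this point.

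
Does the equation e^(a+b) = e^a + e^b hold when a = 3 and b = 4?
Substituting a = 3, b = 4:

LHS = e^(3+4) = e^7 ≈ 1097
RHS = e^3 + e^4 ≈ 74.68

LHS ≠ RHS, so the equation does not hold at this point.

Answer: Fails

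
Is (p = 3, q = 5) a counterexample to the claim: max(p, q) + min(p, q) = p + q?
No

Substituting p = 3, q = 5:
LHS = max(3, 5) + min(3, 5) = 8
RHS = 3 + 5 = 8

The sides agree, so this pair does not disprove the claim.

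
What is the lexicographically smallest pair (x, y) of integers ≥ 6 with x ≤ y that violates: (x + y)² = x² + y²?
(x, y) = (6, 6)

Substituting (6, 6) into the claim:
LHS = (6 + 6)² = 144
RHS = 6² + 6² = 72

Since LHS ≠ RHS, this pair disproves the claim, and no lexicographically smaller pair (x ≤ y, integers ≥ 6) does.

For instance (7, 12) is also a counterexample (LHS = 361, RHS = 193), but it's lexicographically larger.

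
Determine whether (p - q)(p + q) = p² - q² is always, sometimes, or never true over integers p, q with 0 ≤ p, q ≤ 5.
The identity holds for every pair in the range. For instance at (p, q) = (2, 0): both sides equal 4.

Answer: Always true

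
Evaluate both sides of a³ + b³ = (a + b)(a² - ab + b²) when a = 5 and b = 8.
LHS = 5³ + 8³ = 637
RHS = (5 + 8)(5² - 5·8 + 8²) = 637

LHS = RHS: the two sides agree.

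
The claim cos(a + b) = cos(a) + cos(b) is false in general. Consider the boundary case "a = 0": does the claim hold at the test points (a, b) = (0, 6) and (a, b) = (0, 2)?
No, fails at both test points

At (0, 6): LHS = cos(6) ≈ 0.9602 ≠ RHS = cos(6) + 1 ≈ 1.96
At (0, 2): LHS = cos(2) ≈ -0.4161 ≠ RHS = cos(2) + 1 ≈ 0.5839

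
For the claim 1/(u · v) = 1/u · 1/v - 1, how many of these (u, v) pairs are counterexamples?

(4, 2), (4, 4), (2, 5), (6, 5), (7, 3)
5

Testing each pair:
(4, 2): LHS = 1/8, RHS = -7/8 → counterexample
(4, 4): LHS = 1/16, RHS = -15/16 → counterexample
(2, 5): LHS = 1/10, RHS = -9/10 → counterexample
(6, 5): LHS = 1/30, RHS = -29/30 → counterexample
(7, 3): LHS = 1/21, RHS = -20/21 → counterexample

That makes 5 counterexamples.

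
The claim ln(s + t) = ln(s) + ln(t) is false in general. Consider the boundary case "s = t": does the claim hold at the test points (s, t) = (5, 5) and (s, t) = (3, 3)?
At (5, 5): LHS = ln(10) ≈ 2.303 ≠ RHS = 2·ln(5) ≈ 3.219
At (3, 3): LHS = ln(6) ≈ 1.792 ≠ RHS = 2·ln(3) ≈ 2.197

Answer: No, fails at both test points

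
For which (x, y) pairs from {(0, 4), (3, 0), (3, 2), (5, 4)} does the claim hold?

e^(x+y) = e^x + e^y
Testing each pair:
(0, 4): LHS = e^4 ≈ 54.6, RHS = 1 + e^4 ≈ 55.6 → fails
(3, 0): LHS = e^3 ≈ 20.09, RHS = 1 + e^3 ≈ 21.09 → fails
(3, 2): LHS = e^5 ≈ 148.4, RHS = e^2 + e^3 ≈ 27.47 → fails
(5, 4): LHS = e^9 ≈ 8103, RHS = e^4 + e^5 ≈ 203 → fails

No pair satisfies the claim.

Answer: None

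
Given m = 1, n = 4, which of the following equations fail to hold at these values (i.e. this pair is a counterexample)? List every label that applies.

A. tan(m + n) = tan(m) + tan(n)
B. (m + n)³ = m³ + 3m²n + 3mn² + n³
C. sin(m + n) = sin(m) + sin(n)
Evaluating each claim at the given values:
A. LHS = tan(5) ≈ -3.381, RHS = tan(4) + tan(1) ≈ 2.715 → fails here (LHS ≠ RHS)
B. LHS = 125, RHS = 125 → holds here (LHS = RHS)
C. LHS = sin(5) ≈ -0.9589, RHS = sin(4) + sin(1) ≈ 0.08467 → fails here (LHS ≠ RHS)

Answer: A, C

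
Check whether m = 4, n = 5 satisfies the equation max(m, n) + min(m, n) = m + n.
Substituting m = 4, n = 5:

LHS = max(4, 5) + min(4, 5) = 9
RHS = 4 + 5 = 9

LHS = RHS, so the equation holds at this point.

Answer: Holds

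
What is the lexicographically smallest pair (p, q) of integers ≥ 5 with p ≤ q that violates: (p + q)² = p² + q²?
Substituting (5, 5) into the claim:
LHS = (5 + 5)² = 100
RHS = 5² + 5² = 50

Since LHS ≠ RHS, this pair disproves the claim, and no lexicographically smaller pair (p ≤ q, integers ≥ 5) does.

For instance (9, 11) is also a counterexample (LHS = 400, RHS = 202), but it's lexicographically larger.

Answer: (p, q) = (5, 5)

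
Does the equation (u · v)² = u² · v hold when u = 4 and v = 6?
Substituting u = 4, v = 6:

LHS = (4 · 6)² = 576
RHS = 4² · 6 = 96

LHS ≠ RHS, so the equation does not hold at this point.

Answer: Fails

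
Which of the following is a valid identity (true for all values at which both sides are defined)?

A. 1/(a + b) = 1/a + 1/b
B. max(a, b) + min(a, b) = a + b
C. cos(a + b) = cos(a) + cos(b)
B

A: fails at (6, 7) — LHS = 1/13, RHS = 13/42.
B: holds — e.g. at (0, 1), both sides equal 1.
C: fails at (2, 4) — LHS = cos(6) ≈ 0.9602, RHS = cos(4) + cos(2) ≈ -1.07.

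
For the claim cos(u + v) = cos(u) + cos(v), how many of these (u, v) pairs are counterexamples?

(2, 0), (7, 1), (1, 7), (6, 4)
4

Testing each pair:
(2, 0): LHS = cos(2) ≈ -0.4161, RHS = cos(2) + 1 ≈ 0.5839 → counterexample
(7, 1): LHS = cos(8) ≈ -0.1455, RHS = cos(1) + cos(7) ≈ 1.294 → counterexample
(1, 7): LHS = cos(8) ≈ -0.1455, RHS = cos(1) + cos(7) ≈ 1.294 → counterexample
(6, 4): LHS = cos(10) ≈ -0.8391, RHS = cos(4) + cos(6) ≈ 0.3065 → counterexample

That makes 4 counterexamples.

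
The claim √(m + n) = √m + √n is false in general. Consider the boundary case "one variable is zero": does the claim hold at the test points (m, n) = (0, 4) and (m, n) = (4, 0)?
At (0, 4): LHS = 2, RHS = 2 → equal
At (4, 0): LHS = 2, RHS = 2 → equal

So the claim does hold at both of these boundary points, even though it is not an identity.

Answer: Yes, holds at both test points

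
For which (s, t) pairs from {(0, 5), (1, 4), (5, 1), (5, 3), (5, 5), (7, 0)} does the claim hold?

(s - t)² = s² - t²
(5, 5), (7, 0)

Testing each pair:
(0, 5): LHS = 25, RHS = -25 → fails
(1, 4): LHS = 9, RHS = -15 → fails
(5, 1): LHS = 16, RHS = 24 → fails
(5, 3): LHS = 4, RHS = 16 → fails
(5, 5): LHS = 0, RHS = 0 → holds
(7, 0): LHS = 49, RHS = 49 → holds

2 of 6 pairs satisfy the claim.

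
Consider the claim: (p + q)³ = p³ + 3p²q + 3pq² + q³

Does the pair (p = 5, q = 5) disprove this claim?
No

Substituting p = 5, q = 5:
LHS = (5 + 5)³ = 1000
RHS = 5³ + 3·5²·5 + 3·5·5² + 5³ = 1000

The sides agree, so this pair does not disprove the claim.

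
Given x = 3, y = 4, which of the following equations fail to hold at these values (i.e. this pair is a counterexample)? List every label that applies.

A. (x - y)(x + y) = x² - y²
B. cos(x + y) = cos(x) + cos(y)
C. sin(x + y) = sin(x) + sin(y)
B, C

Evaluating each claim at the given values:
A. LHS = -7, RHS = -7 → holds here (LHS = RHS)
B. LHS = cos(7) ≈ 0.7539, RHS = cos(3) + cos(4) ≈ -1.644 → fails here (LHS ≠ RHS)
C. LHS = sin(7) ≈ 0.657, RHS = sin(4) + sin(3) ≈ -0.6157 → fails here (LHS ≠ RHS)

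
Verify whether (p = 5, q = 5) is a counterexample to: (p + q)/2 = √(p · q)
Substituting p = 5, q = 5:
LHS = (5 + 5)/2 = 5
RHS = √(5 · 5) = 5

The sides agree, so this pair does not disprove the claim.

Answer: No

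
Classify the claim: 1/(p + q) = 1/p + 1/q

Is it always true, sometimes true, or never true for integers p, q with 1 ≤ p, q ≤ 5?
The claim fails for every pair in the range. For instance at (p, q) = (3, 5): LHS = 1/8, RHS = 8/15.

Answer: Never true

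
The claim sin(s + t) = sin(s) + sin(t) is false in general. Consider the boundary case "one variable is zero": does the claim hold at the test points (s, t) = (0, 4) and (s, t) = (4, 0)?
At (0, 4): LHS = sin(4) ≈ -0.7568, RHS = sin(4) ≈ -0.7568 → equal
At (4, 0): LHS = sin(4) ≈ -0.7568, RHS = sin(4) ≈ -0.7568 → equal

So the claim does hold at both of these boundary points, even though it is not an identity.

Answer: Yes, holds at both test points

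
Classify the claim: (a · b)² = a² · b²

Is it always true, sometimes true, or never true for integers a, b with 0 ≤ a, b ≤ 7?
The identity holds for every pair in the range. For instance at (a, b) = (3, 6): both sides equal 324.

Answer: Always true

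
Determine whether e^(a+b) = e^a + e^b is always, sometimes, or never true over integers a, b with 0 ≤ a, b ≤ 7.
The claim fails for every pair in the range. For instance at (a, b) = (0, 0): LHS = 1, RHS = 2.

Answer: Never true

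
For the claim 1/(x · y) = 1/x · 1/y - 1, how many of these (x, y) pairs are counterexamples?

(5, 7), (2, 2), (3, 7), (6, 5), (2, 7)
Testing each pair:
(5, 7): LHS = 1/35, RHS = -34/35 → counterexample
(2, 2): LHS = 1/4, RHS = -3/4 → counterexample
(3, 7): LHS = 1/21, RHS = -20/21 → counterexample
(6, 5): LHS = 1/30, RHS = -29/30 → counterexample
(2, 7): LHS = 1/14, RHS = -13/14 → counterexample

That makes 5 counterexamples.

Answer: 5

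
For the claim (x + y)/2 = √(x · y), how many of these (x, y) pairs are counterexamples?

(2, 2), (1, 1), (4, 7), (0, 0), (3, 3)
1

Testing each pair:
(2, 2): LHS = 2, RHS = 2 → satisfies claim
(1, 1): LHS = 1, RHS = 1 → satisfies claim
(4, 7): LHS = 11/2, RHS = 2·√(7) ≈ 5.292 → counterexample
(0, 0): LHS = 0, RHS = 0 → satisfies claim
(3, 3): LHS = 3, RHS = 3 → satisfies claim

That makes 1 counterexample.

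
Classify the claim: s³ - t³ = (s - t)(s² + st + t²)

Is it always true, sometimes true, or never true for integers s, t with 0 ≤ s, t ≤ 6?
The identity holds for every pair in the range. For instance at (s, t) = (1, 0): both sides equal 1.

Answer: Always true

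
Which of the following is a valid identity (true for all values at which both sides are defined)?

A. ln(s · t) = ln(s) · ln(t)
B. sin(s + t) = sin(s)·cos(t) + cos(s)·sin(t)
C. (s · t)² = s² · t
A: fails at (4, 4) — LHS = ln(16) ≈ 2.773, RHS = ln(4)² ≈ 1.922.
B: holds — e.g. at (0, 1), both sides equal sin(1) ≈ 0.8415.
C: fails at (4, 4) — LHS = 256, RHS = 64.

Answer: B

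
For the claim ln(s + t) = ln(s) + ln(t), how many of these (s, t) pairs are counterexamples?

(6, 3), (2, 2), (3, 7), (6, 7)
Testing each pair:
(6, 3): LHS = ln(9) ≈ 2.197, RHS = ln(3) + ln(6) ≈ 2.89 → counterexample
(2, 2): LHS = ln(4) ≈ 1.386, RHS = 2·ln(2) ≈ 1.386 → satisfies claim
(3, 7): LHS = ln(10) ≈ 2.303, RHS = ln(3) + ln(7) ≈ 3.045 → counterexample
(6, 7): LHS = ln(13) ≈ 2.565, RHS = ln(6) + ln(7) ≈ 3.738 → counterexample

That makes 3 counterexamples.

Answer: 3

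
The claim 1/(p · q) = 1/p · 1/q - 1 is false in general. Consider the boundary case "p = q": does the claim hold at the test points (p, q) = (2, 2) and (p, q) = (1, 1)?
At (2, 2): LHS = 1/4 ≠ RHS = -3/4
At (1, 1): LHS = 1 ≠ RHS = 0

Answer: No, fails at both test points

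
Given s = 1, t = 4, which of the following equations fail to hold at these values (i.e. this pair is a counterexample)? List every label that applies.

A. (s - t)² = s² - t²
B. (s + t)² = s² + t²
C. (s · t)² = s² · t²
Evaluating each claim at the given values:
A. LHS = 9, RHS = -15 → fails here (LHS ≠ RHS)
B. LHS = 25, RHS = 17 → fails here (LHS ≠ RHS)
C. LHS = 16, RHS = 16 → holds here (LHS = RHS)

Answer: A, B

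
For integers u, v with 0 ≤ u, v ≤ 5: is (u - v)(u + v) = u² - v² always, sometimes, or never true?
The identity holds for every pair in the range. For instance at (u, v) = (5, 1): both sides equal 24.

Answer: Always true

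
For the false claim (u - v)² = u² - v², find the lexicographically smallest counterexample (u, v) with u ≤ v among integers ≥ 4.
(u, v) = (4, 5)

At (4, 4): both sides equal 0, so it holds there.

Substituting (4, 5) into the claim:
LHS = (4 - 5)² = 1
RHS = 4² - 5² = -9

Since LHS ≠ RHS, this pair disproves the claim, and no lexicographically smaller pair (u ≤ v, integers ≥ 4) does.

For instance (9, 10) is also a counterexample (LHS = 1, RHS = -19), but it's lexicographically larger.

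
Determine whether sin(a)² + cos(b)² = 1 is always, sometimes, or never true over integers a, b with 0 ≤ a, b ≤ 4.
It holds at (a, b) = (1, 1) (both sides equal 1), but fails at (a, b) = (4, 2) (LHS = cos(2)² + sin(4)² ≈ 0.7459, RHS = 1).

Answer: Sometimes true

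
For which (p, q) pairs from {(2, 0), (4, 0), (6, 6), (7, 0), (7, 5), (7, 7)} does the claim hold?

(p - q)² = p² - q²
Testing each pair:
(2, 0): LHS = 4, RHS = 4 → holds
(4, 0): LHS = 16, RHS = 16 → holds
(6, 6): LHS = 0, RHS = 0 → holds
(7, 0): LHS = 49, RHS = 49 → holds
(7, 5): LHS = 4, RHS = 24 → fails
(7, 7): LHS = 0, RHS = 0 → holds

5 of 6 pairs satisfy the claim.

Answer: (2, 0), (4, 0), (6, 6), (7, 0), (7, 7)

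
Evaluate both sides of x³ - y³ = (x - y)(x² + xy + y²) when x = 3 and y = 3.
LHS = 3³ - 3³ = 0
RHS = (3 - 3)(3² + 3·3 + 3²) = 0

LHS = RHS: the two sides agree.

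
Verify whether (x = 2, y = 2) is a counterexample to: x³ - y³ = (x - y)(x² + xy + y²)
No

Substituting x = 2, y = 2:
LHS = 2³ - 2³ = 0
RHS = (2 - 2)(2² + 2·2 + 2²) = 0

The sides agree, so this pair does not disprove the claim.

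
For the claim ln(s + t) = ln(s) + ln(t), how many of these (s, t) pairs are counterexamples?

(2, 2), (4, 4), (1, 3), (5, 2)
Testing each pair:
(2, 2): LHS = ln(4) ≈ 1.386, RHS = 2·ln(2) ≈ 1.386 → satisfies claim
(4, 4): LHS = ln(8) ≈ 2.079, RHS = 2·ln(4) ≈ 2.773 → counterexample
(1, 3): LHS = ln(4) ≈ 1.386, RHS = ln(3) ≈ 1.099 → counterexample
(5, 2): LHS = ln(7) ≈ 1.946, RHS = ln(2) + ln(5) ≈ 2.303 → counterexample

That makes 3 counterexamples.

Answer: 3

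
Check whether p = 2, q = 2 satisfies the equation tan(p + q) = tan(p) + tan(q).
Fails

Substituting p = 2, q = 2:

LHS = tan(2 + 2) = tan(4) ≈ 1.158
RHS = tan(2) + tan(2) = 2·tan(2) ≈ -4.37

LHS ≠ RHS, so the equation does not hold at this point.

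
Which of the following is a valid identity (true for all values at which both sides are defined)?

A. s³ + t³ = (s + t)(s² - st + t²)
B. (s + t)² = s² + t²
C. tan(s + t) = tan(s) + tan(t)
A: holds — e.g. at (1, 4), both sides equal 65.
B: fails at (3, 7) — LHS = 100, RHS = 58.
C: fails at (1, 2) — LHS = tan(3) ≈ -0.1425, RHS = tan(2) + tan(1) ≈ -0.6276.

Answer: A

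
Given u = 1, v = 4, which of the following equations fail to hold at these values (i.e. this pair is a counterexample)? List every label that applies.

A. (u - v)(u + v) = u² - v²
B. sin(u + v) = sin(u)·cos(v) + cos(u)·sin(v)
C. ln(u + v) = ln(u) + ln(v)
C

Evaluating each claim at the given values:
A. LHS = -15, RHS = -15 → holds here (LHS = RHS)
B. LHS = sin(5) ≈ -0.9589, RHS = sin(1)·cos(4) + sin(4)·cos(1) ≈ -0.9589 → holds here (LHS = RHS)
C. LHS = ln(5) ≈ 1.609, RHS = ln(4) ≈ 1.386 → fails here (LHS ≠ RHS)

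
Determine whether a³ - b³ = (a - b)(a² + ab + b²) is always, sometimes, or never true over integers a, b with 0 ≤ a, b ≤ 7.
Always true

The identity holds for every pair in the range. For instance at (a, b) = (7, 2): both sides equal 335.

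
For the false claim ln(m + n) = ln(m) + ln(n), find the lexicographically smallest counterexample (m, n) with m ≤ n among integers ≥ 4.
(m, n) = (4, 4)

Substituting (4, 4) into the claim:
LHS = ln(4 + 4) = ln(8) ≈ 2.079
RHS = ln(4) + ln(4) = 2·ln(4) ≈ 2.773

Since LHS ≠ RHS, this pair disproves the claim, and no lexicographically smaller pair (m ≤ n, integers ≥ 4) does.

For instance (7, 11) is also a counterexample (LHS = ln(18) ≈ 2.89, RHS = ln(7) + ln(11) ≈ 4.344), but it's lexicographically larger.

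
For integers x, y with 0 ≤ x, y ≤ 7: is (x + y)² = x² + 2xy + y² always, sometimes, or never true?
Always true

The identity holds for every pair in the range. For instance at (x, y) = (0, 2): both sides equal 4.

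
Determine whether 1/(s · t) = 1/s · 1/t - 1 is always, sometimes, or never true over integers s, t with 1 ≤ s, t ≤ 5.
The claim fails for every pair in the range. For instance at (s, t) = (1, 2): LHS = 1/2, RHS = -1/2.

Answer: Never true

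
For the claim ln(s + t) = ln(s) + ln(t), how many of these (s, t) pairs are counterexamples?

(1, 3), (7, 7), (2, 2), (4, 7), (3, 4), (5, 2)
Testing each pair:
(1, 3): LHS = ln(4) ≈ 1.386, RHS = ln(3) ≈ 1.099 → counterexample
(7, 7): LHS = ln(14) ≈ 2.639, RHS = 2·ln(7) ≈ 3.892 → counterexample
(2, 2): LHS = ln(4) ≈ 1.386, RHS = 2·ln(2) ≈ 1.386 → satisfies claim
(4, 7): LHS = ln(11) ≈ 2.398, RHS = ln(4) + ln(7) ≈ 3.332 → counterexample
(3, 4): LHS = ln(7) ≈ 1.946, RHS = ln(3) + ln(4) ≈ 2.485 → counterexample
(5, 2): LHS = ln(7) ≈ 1.946, RHS = ln(2) + ln(5) ≈ 2.303 → counterexample

That makes 5 counterexamples.

Answer: 5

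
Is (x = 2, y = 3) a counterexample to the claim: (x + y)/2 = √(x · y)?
Yes

Substituting x = 2, y = 3:
LHS = (2 + 3)/2 = 5/2
RHS = √(2 · 3) = √(6) ≈ 2.449

Since LHS ≠ RHS, this pair disproves the claim.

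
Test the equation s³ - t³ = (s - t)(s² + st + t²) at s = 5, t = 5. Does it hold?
Substituting s = 5, t = 5:

LHS = 5³ - 5³ = 0
RHS = (5 - 5)(5² + 5·5 + 5²) = 0

LHS = RHS, so the equation holds at this point.

Answer: Holds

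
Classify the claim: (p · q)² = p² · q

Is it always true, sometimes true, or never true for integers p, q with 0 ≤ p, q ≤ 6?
It holds at (p, q) = (4, 0) (both sides equal 0), but fails at (p, q) = (4, 4) (LHS = 256, RHS = 64).

Answer: Sometimes true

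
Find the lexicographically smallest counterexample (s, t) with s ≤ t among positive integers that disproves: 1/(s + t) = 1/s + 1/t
Substituting (1, 1) into the claim:
LHS = 1/(1 + 1) = 1/2
RHS = 1/1 + 1/1 = 2

Since LHS ≠ RHS, this pair disproves the claim, and no lexicographically smaller pair (s ≤ t, positive integers) does.

For instance (1, 2) is also a counterexample (LHS = 1/3, RHS = 3/2), but it's lexicographically larger.

Answer: (s, t) = (1, 1)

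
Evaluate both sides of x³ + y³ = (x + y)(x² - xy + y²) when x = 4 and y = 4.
LHS = 4³ + 4³ = 128
RHS = (4 + 4)(4² - 4·4 + 4²) = 128

LHS = RHS: the two sides agree.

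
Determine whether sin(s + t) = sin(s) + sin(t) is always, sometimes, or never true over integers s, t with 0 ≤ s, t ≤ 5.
Sometimes true

It holds at (s, t) = (1, 0) (both sides equal sin(1) ≈ 0.8415), but fails at (s, t) = (1, 1) (LHS = sin(2) ≈ 0.9093, RHS = 2·sin(1) ≈ 1.683).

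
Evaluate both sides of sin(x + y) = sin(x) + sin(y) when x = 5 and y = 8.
LHS = sin(5 + 8) = sin(13) ≈ 0.4202
RHS = sin(5) + sin(8) ≈ 0.03043

LHS ≠ RHS (they differ by about 0.3897), so the equation does not hold here.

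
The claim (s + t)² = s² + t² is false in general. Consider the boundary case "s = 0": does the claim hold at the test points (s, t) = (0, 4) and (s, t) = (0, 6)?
At (0, 4): LHS = 16, RHS = 16 → equal
At (0, 6): LHS = 36, RHS = 36 → equal

So the claim does hold at both of these boundary points, even though it is not an identity.

Answer: Yes, holds at both test points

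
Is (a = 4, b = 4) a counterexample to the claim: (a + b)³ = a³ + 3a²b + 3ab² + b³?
Substituting a = 4, b = 4:
LHS = (4 + 4)³ = 512
RHS = 4³ + 3·4²·4 + 3·4·4² + 4³ = 512

The sides agree, so this pair does not disprove the claim.

Answer: No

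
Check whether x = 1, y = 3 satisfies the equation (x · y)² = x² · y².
Substituting x = 1, y = 3:

LHS = (1 · 3)² = 9
RHS = 1² · 3² = 9

LHS = RHS, so the equation holds at this point.

Answer: Holds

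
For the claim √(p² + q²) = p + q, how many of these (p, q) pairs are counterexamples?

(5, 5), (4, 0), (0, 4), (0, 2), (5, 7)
Testing each pair:
(5, 5): LHS = 5·√(2) ≈ 7.071, RHS = 10 → counterexample
(4, 0): LHS = 4, RHS = 4 → satisfies claim
(0, 4): LHS = 4, RHS = 4 → satisfies claim
(0, 2): LHS = 2, RHS = 2 → satisfies claim
(5, 7): LHS = √(74) ≈ 8.602, RHS = 12 → counterexample

That makes 2 counterexamples.

Answer: 2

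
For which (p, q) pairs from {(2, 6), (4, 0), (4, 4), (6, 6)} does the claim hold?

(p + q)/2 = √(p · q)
Testing each pair:
(2, 6): LHS = 4, RHS = 2·√(3) ≈ 3.464 → fails
(4, 0): LHS = 2, RHS = 0 → fails
(4, 4): LHS = 4, RHS = 4 → holds
(6, 6): LHS = 6, RHS = 6 → holds

2 of 4 pairs satisfy the claim.

Answer: (4, 4), (6, 6)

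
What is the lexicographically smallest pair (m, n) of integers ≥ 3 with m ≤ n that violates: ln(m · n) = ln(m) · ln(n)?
(m, n) = (3, 3)

Substituting (3, 3) into the claim:
LHS = ln(3 · 3) = ln(9) ≈ 2.197
RHS = ln(3) · ln(3) = ln(3)² ≈ 1.207

Since LHS ≠ RHS, this pair disproves the claim, and no lexicographically smaller pair (m ≤ n, integers ≥ 3) does.

For instance (4, 9) is also a counterexample (LHS = ln(36) ≈ 3.584, RHS = ln(4)·ln(9) ≈ 3.046), but it's lexicographically larger.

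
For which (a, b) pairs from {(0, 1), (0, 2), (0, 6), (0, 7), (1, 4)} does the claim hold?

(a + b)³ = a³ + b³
Testing each pair:
(0, 1): LHS = 1, RHS = 1 → holds
(0, 2): LHS = 8, RHS = 8 → holds
(0, 6): LHS = 216, RHS = 216 → holds
(0, 7): LHS = 343, RHS = 343 → holds
(1, 4): LHS = 125, RHS = 65 → fails

4 of 5 pairs satisfy the claim.

Answer: (0, 1), (0, 2), (0, 6), (0, 7)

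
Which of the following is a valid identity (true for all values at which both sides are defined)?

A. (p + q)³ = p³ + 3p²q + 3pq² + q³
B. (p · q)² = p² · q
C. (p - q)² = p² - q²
A: holds — e.g. at (1, 2), both sides equal 27.
B: fails at (2, 4) — LHS = 64, RHS = 16.
C: fails at (3, 5) — LHS = 4, RHS = -16.

Answer: A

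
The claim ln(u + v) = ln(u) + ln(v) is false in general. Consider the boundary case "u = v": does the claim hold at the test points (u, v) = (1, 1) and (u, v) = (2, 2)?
Only at (2, 2)

At (1, 1): LHS = ln(2) ≈ 0.6931 ≠ RHS = 0
At (2, 2): LHS = ln(4) ≈ 1.386, RHS = 2·ln(2) ≈ 1.386 → equal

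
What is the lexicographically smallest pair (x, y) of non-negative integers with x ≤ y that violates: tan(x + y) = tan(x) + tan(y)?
(x, y) = (1, 1)

At (0, 3): both sides equal tan(3) ≈ -0.1425, so it holds there.
At (0, 5): both sides equal tan(5) ≈ -3.381, so it holds there.

Substituting (1, 1) into the claim:
LHS = tan(1 + 1) = tan(2) ≈ -2.185
RHS = tan(1) + tan(1) = 2·tan(1) ≈ 3.115

Since LHS ≠ RHS, this pair disproves the claim, and no lexicographically smaller pair (x ≤ y, non-negative integers) does.

For instance (1, 5) is also a counterexample (LHS = tan(6) ≈ -0.291, RHS = tan(5) + tan(1) ≈ -1.823), but it's lexicographically larger.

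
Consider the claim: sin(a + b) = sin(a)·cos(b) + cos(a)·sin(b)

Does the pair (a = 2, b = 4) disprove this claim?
No

Substituting a = 2, b = 4:
LHS = sin(2 + 4) = sin(6) ≈ -0.2794
RHS = sin(2)·cos(4) + cos(2)·sin(4) = sin(2)·cos(4) + sin(4)·cos(2) ≈ -0.2794

The sides agree, so this pair does not disprove the claim.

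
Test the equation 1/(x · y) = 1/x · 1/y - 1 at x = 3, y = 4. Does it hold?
Substituting x = 3, y = 4:

LHS = 1/(3 · 4) = 1/12
RHS = 1/3 · 1/4 - 1 = -11/12

LHS ≠ RHS, so the equation does not hold at this point.

Answer: Fails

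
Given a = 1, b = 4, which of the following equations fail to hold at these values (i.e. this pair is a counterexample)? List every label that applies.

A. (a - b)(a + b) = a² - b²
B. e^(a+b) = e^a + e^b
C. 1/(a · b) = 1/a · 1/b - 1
Evaluating each claim at the given values:
A. LHS = -15, RHS = -15 → holds here (LHS = RHS)
B. LHS = e^5 ≈ 148.4, RHS = e + e^4 ≈ 57.32 → fails here (LHS ≠ RHS)
C. LHS = 1/4, RHS = -3/4 → fails here (LHS ≠ RHS)

Answer: B, C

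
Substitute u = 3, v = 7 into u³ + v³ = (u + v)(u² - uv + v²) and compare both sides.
LHS = 3³ + 7³ = 370
RHS = (3 + 7)(3² - 3·7 + 7²) = 370

LHS = RHS: the two sides agree.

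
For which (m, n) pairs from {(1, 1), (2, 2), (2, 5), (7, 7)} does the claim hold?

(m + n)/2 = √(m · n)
(1, 1), (2, 2), (7, 7)

Testing each pair:
(1, 1): LHS = 1, RHS = 1 → holds
(2, 2): LHS = 2, RHS = 2 → holds
(2, 5): LHS = 7/2, RHS = √(10) ≈ 3.162 → fails
(7, 7): LHS = 7, RHS = 7 → holds

3 of 4 pairs satisfy the claim.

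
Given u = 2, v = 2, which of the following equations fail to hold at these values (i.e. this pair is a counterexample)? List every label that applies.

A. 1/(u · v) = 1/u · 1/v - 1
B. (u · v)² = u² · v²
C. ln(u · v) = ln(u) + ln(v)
Evaluating each claim at the given values:
A. LHS = 1/4, RHS = -3/4 → fails here (LHS ≠ RHS)
B. LHS = 16, RHS = 16 → holds here (LHS = RHS)
C. LHS = ln(4) ≈ 1.386, RHS = 2·ln(2) ≈ 1.386 → holds here (LHS = RHS)

Answer: A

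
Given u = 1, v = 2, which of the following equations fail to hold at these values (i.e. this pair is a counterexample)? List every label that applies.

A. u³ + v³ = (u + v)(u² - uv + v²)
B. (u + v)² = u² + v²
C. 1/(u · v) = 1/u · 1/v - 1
B, C

Evaluating each claim at the given values:
A. LHS = 9, RHS = 9 → holds here (LHS = RHS)
B. LHS = 9, RHS = 5 → fails here (LHS ≠ RHS)
C. LHS = 1/2, RHS = -1/2 → fails here (LHS ≠ RHS)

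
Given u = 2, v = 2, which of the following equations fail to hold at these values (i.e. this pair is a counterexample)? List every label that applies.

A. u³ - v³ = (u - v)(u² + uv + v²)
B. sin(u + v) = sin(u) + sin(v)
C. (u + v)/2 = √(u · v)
Evaluating each claim at the given values:
A. LHS = 0, RHS = 0 → holds here (LHS = RHS)
B. LHS = sin(4) ≈ -0.7568, RHS = 2·sin(2) ≈ 1.819 → fails here (LHS ≠ RHS)
C. LHS = 2, RHS = 2 → holds here (LHS = RHS)

Answer: B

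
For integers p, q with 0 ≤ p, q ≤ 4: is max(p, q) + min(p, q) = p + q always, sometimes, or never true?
The identity holds for every pair in the range. For instance at (p, q) = (0, 3): both sides equal 3.

Answer: Always true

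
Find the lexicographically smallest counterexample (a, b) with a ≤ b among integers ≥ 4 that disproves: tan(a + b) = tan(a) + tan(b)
Substituting (4, 4) into the claim:
LHS = tan(4 + 4) = tan(8) ≈ -6.8
RHS = tan(4) + tan(4) = 2·tan(4) ≈ 2.316

Since LHS ≠ RHS, this pair disproves the claim, and no lexicographically smaller pair (a ≤ b, integers ≥ 4) does.

For instance (7, 11) is also a counterexample (LHS = tan(18) ≈ -1.137, RHS = tan(11) + tan(7) ≈ -225.1), but it's lexicographically larger.

Answer: (a, b) = (4, 4)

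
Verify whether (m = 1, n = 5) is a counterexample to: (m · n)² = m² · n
Substituting m = 1, n = 5:
LHS = (1 · 5)² = 25
RHS = 1² · 5 = 5

Since LHS ≠ RHS, this pair disproves the claim.

Answer: Yes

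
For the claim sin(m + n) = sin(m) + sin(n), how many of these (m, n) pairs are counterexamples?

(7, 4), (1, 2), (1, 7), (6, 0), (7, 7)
4

Testing each pair:
(7, 4): LHS = sin(11) ≈ -1, RHS = sin(4) + sin(7) ≈ -0.09982 → counterexample
(1, 2): LHS = sin(3) ≈ 0.1411, RHS = sin(1) + sin(2) ≈ 1.751 → counterexample
(1, 7): LHS = sin(8) ≈ 0.9894, RHS = sin(7) + sin(1) ≈ 1.498 → counterexample
(6, 0): LHS = sin(6) ≈ -0.2794, RHS = sin(6) ≈ -0.2794 → satisfies claim
(7, 7): LHS = sin(14) ≈ 0.9906, RHS = 2·sin(7) ≈ 1.314 → counterexample

That makes 4 counterexamples.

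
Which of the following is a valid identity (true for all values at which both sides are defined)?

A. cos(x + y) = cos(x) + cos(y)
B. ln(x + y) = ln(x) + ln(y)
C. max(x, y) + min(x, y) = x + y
C

A: fails at (3, 4) — LHS = cos(7) ≈ 0.7539, RHS = cos(3) + cos(4) ≈ -1.644.
B: fails at (3, 3) — LHS = ln(6) ≈ 1.792, RHS = 2·ln(3) ≈ 2.197.
C: holds — e.g. at (0, 1), both sides equal 1.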